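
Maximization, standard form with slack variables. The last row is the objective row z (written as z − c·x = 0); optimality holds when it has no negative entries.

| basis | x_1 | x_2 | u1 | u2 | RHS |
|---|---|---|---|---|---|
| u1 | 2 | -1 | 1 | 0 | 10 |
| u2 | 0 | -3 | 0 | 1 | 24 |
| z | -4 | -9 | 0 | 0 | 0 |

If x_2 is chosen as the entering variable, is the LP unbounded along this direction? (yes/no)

Every constraint-row entry in column x_2 is ≤ 0, so increasing x_2 is unbounded.

yes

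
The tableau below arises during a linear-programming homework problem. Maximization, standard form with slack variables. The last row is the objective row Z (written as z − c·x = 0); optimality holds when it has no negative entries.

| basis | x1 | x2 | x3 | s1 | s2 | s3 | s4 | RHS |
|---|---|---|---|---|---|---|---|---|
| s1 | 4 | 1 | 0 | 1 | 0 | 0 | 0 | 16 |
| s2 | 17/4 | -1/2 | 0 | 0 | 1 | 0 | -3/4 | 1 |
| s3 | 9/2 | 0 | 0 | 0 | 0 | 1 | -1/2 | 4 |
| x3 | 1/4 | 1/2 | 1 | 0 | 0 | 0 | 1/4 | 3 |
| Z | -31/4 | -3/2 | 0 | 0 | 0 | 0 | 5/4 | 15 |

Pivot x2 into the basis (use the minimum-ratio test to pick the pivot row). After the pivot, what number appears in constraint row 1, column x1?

Ratio test on column x2 — row 1: 16/1 = 16; row 2: entry -1/2 ≤ 0; row 3: entry 0 ≤ 0; row 4: 3/(1/2) = 6. Minimum is 6 at row 4 (x3 leaves); pivot element 1/2.
Divide row 4 by 1/2; eliminate column x2 from the other rows.
Row 1 update in column x1: 4 − 1·(1/2) = 7/2.

7/2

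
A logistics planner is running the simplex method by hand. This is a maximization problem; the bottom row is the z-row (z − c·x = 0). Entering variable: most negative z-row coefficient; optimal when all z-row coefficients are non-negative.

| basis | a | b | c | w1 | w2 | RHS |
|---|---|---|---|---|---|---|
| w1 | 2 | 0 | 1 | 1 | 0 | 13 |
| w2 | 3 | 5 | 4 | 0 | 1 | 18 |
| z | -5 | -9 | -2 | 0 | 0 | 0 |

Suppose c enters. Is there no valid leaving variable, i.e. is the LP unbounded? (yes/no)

Column c has positive entries in row(s) 1, 2, so the ratio test bounds it — not unbounded.

no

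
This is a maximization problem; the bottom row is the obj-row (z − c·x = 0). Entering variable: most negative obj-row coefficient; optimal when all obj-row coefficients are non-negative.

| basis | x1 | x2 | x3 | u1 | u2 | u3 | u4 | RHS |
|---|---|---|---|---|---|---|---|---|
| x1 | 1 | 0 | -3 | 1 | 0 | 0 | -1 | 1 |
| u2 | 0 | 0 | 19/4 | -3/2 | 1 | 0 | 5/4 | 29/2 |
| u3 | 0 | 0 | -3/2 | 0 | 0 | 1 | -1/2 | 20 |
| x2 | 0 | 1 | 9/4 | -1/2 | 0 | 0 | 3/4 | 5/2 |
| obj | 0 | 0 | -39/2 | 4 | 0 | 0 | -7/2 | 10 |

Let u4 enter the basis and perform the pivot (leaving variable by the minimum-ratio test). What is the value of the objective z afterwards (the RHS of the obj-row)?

Ratio test on column u4 — row 1: entry -1 ≤ 0; row 2: (29/2)/(5/4) = 58/5; row 3: entry -1/2 ≤ 0; row 4: (5/2)/(3/4) = 10/3. Minimum is 10/3 at row 4 (x2 leaves); pivot element 3/4.
Pivot on row 4; the obj-row RHS becomes 10 − (-7/2)·(10/3) = 65/3.

65/3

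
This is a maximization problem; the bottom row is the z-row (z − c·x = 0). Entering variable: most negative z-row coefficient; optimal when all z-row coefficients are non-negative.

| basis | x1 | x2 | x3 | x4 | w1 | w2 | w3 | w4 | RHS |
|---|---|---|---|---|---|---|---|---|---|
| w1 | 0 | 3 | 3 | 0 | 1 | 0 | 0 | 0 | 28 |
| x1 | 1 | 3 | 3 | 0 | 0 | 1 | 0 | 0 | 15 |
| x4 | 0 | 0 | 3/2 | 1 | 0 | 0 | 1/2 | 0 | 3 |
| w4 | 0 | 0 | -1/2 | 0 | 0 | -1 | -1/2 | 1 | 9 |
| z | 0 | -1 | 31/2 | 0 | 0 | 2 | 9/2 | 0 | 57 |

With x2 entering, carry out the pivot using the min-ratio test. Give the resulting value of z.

Ratio test on column x2 — row 1: 28/3 = 28/3; row 2: 15/3 = 5; row 3: entry 0 ≤ 0; row 4: entry 0 ≤ 0. Minimum is 5 at row 2 (x1 leaves); pivot element 3.
Pivot on row 2; the z-row RHS becomes 57 − (-1)·5 = 62.

62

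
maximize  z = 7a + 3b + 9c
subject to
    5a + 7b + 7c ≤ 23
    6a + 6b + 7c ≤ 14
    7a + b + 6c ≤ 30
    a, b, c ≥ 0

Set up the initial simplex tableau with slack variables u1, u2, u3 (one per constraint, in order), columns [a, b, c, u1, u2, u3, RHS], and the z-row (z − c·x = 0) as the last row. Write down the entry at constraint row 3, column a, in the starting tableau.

7

Constraint 3 has coefficient 7 on a.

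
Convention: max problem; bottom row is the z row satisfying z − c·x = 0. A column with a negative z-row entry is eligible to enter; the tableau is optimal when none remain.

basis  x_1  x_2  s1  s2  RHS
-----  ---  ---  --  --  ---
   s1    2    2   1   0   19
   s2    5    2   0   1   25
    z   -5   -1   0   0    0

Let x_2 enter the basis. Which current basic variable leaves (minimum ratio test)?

Column x_2 entries and ratios — s1: 19/2 = 19/2; s2: 25/2 = 25/2.
Smallest ratio is 19/2 in the row of s1, so s1 leaves.

s1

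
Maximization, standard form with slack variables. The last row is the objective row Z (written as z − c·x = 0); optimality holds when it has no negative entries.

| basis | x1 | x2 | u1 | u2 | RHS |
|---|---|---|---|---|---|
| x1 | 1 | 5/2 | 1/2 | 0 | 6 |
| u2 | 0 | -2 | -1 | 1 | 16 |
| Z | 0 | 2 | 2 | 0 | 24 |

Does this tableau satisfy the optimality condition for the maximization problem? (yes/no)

yes

Every Z-row coefficient is ≥ 0, so the tableau is optimal.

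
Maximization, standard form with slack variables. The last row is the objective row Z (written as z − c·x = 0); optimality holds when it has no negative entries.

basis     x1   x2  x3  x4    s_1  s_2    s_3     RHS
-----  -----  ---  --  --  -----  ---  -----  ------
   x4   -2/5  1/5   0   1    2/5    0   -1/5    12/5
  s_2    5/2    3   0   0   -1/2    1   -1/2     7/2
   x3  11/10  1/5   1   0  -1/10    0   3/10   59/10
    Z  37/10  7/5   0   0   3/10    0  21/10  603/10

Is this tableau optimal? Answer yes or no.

yes

Every Z-row coefficient is ≥ 0, so the tableau is optimal.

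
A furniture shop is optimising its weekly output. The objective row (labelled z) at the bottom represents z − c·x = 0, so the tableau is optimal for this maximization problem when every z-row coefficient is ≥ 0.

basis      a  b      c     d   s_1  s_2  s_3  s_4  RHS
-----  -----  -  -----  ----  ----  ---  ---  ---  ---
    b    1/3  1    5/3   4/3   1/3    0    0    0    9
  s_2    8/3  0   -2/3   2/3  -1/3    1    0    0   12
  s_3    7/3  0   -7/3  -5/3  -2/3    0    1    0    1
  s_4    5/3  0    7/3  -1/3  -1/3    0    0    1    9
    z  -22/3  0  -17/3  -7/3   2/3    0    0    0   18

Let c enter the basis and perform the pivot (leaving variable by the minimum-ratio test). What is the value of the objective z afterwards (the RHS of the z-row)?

279/7

Ratio test on column c — row 1: 9/(5/3) = 27/5; row 2: entry -2/3 ≤ 0; row 3: entry -7/3 ≤ 0; row 4: 9/(7/3) = 27/7. Minimum is 27/7 at row 4 (s_4 leaves); pivot element 7/3.
Pivot on row 4; the z-row RHS becomes 18 − (-17/3)·(27/7) = 279/7.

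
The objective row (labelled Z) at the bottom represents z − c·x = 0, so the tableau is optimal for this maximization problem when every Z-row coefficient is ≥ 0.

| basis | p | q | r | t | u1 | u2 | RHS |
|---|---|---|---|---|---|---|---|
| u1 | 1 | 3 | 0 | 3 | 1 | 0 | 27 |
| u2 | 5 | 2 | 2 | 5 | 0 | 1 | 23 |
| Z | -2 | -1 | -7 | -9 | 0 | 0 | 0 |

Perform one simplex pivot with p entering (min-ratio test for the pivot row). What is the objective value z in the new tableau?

46/5

Ratio test on column p — row 1: 27/1 = 27; row 2: 23/5 = 23/5. Minimum is 23/5 at row 2 (u2 leaves); pivot element 5.
Pivot on row 2; the Z-row RHS becomes 0 − (-2)·(23/5) = 46/5.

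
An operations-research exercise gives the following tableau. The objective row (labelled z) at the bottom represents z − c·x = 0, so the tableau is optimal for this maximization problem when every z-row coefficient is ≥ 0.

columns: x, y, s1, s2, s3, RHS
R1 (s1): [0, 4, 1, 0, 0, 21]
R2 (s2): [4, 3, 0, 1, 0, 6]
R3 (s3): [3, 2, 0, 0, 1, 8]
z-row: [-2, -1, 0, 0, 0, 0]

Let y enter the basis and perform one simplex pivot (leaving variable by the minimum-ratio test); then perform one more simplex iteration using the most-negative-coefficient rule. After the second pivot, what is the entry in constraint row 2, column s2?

1/4

Ratio test on column y — row 1: 21/4 = 21/4; row 2: 6/3 = 2; row 3: 8/2 = 4. Minimum is 2 at row 2 (s2 leaves); pivot element 3.
Divide row 2 by 3; eliminate column y from the other rows.
Second iteration: most negative z-row entry is -2/3 in column x, so x enters.
Ratio test on column x — row 1: entry -16/3 ≤ 0; row 2: 2/(4/3) = 3/2; row 3: 4/(1/3) = 12. Minimum is 3/2 at row 2 (y leaves); pivot element 4/3.
Divide row 2 by 4/3; eliminate column x from the other rows.
After both pivots, the entry at constraint row 2, column s2 is 1/4.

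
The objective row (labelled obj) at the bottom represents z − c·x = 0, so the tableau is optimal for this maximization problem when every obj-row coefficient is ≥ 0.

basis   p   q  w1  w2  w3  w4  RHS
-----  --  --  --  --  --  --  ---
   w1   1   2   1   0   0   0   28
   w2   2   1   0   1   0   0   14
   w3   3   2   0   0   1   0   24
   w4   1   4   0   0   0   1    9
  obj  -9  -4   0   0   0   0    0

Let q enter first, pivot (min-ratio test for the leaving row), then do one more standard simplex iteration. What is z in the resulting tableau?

439/7

Ratio test on column q — row 1: 28/2 = 14; row 2: 14/1 = 14; row 3: 24/2 = 12; row 4: 9/4 = 9/4. Minimum is 9/4 at row 4 (w4 leaves); pivot element 4.
Pivot on row 4; the obj-row RHS becomes 0 − (-4)·(9/4) = 9.
Next entering variable (most negative obj-row entry -8): p.
Ratio test on column p — row 1: (47/2)/(1/2) = 47; row 2: (47/4)/(7/4) = 47/7; row 3: (39/2)/(5/2) = 39/5; row 4: (9/4)/(1/4) = 9. Minimum is 47/7 at row 2 (w2 leaves); pivot element 7/4.
After the second pivot the obj-row RHS is 9 − (-8)·(47/7) = 439/7.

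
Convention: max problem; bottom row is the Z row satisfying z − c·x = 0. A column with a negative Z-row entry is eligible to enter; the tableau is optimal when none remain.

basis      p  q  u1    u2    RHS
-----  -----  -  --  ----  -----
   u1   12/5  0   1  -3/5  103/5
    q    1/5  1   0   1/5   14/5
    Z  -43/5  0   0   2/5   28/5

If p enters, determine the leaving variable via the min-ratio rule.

Column p entries and ratios — u1: (103/5)/(12/5) = 103/12; q: (14/5)/(1/5) = 14.
Smallest ratio is 103/12 in the row of u1, so u1 leaves.

u1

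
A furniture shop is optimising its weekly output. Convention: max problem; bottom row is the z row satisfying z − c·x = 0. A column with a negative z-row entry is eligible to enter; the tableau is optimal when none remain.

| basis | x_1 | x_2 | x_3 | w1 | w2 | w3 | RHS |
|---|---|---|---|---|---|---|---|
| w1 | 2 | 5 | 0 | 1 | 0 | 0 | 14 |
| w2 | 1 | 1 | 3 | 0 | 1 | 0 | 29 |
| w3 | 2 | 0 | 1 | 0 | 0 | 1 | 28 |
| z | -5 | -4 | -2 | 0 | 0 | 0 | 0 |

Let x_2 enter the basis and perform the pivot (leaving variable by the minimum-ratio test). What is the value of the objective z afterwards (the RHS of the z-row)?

Ratio test on column x_2 — row 1: 14/5 = 14/5; row 2: 29/1 = 29; row 3: entry 0 ≤ 0. Minimum is 14/5 at row 1 (w1 leaves); pivot element 5.
Pivot on row 1; the z-row RHS becomes 0 − (-4)·(14/5) = 56/5.

56/5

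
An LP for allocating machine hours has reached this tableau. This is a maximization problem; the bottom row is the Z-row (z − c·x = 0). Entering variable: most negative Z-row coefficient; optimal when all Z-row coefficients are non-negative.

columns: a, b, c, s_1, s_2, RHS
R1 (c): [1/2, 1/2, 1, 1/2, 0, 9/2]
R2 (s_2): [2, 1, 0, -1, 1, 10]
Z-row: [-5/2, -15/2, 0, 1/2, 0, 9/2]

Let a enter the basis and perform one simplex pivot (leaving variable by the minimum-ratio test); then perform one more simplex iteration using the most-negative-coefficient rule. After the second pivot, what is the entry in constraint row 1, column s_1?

Ratio test on column a — row 1: (9/2)/(1/2) = 9; row 2: 10/2 = 5. Minimum is 5 at row 2 (s_2 leaves); pivot element 2.
Divide row 2 by 2; eliminate column a from the other rows.
Second iteration: most negative Z-row entry is -25/4 in column b, so b enters.
Ratio test on column b — row 1: 2/(1/4) = 8; row 2: 5/(1/2) = 10. Minimum is 8 at row 1 (c leaves); pivot element 1/4.
Divide row 1 by 1/4; eliminate column b from the other rows.
After both pivots, the entry at constraint row 1, column s_1 is 3.

3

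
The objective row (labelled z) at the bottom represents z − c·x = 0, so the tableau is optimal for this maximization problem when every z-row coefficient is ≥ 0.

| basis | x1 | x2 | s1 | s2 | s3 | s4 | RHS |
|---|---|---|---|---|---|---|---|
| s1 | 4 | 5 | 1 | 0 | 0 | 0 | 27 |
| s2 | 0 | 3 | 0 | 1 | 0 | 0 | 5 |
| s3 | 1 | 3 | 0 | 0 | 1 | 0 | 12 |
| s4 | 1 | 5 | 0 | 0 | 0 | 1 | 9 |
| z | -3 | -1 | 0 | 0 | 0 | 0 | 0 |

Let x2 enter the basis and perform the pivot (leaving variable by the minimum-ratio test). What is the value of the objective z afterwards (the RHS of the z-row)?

5/3

Ratio test on column x2 — row 1: 27/5 = 27/5; row 2: 5/3 = 5/3; row 3: 12/3 = 4; row 4: 9/5 = 9/5. Minimum is 5/3 at row 2 (s2 leaves); pivot element 3.
Pivot on row 2; the z-row RHS becomes 0 − (-1)·(5/3) = 5/3.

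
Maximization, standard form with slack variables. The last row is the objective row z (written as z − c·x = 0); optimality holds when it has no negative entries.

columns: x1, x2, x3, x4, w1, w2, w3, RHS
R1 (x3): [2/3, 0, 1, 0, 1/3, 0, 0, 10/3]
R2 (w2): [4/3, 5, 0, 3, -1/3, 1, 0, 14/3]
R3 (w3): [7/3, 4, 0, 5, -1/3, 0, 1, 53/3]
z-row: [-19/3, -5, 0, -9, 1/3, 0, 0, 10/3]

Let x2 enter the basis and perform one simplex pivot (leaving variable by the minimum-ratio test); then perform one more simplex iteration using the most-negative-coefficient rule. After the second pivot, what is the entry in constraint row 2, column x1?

4/9

Ratio test on column x2 — row 1: entry 0 ≤ 0; row 2: (14/3)/5 = 14/15; row 3: (53/3)/4 = 53/12. Minimum is 14/15 at row 2 (w2 leaves); pivot element 5.
Divide row 2 by 5; eliminate column x2 from the other rows.
Second iteration: most negative z-row entry is -6 in column x4, so x4 enters.
Ratio test on column x4 — row 1: entry 0 ≤ 0; row 2: (14/15)/(3/5) = 14/9; row 3: (209/15)/(13/5) = 209/39. Minimum is 14/9 at row 2 (x2 leaves); pivot element 3/5.
Divide row 2 by 3/5; eliminate column x4 from the other rows.
After both pivots, the entry at constraint row 2, column x1 is 4/9.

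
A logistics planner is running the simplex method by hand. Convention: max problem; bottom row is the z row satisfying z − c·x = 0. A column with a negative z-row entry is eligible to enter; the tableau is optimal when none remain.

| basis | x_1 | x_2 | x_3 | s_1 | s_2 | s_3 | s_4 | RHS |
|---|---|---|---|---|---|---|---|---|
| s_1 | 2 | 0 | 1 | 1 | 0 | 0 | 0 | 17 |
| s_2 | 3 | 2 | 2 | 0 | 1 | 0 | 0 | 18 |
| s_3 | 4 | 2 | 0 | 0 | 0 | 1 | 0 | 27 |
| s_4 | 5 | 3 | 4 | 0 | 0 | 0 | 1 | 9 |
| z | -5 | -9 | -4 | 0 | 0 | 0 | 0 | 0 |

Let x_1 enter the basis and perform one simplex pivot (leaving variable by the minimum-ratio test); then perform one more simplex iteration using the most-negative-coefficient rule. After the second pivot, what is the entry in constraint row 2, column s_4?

-2/3

Ratio test on column x_1 — row 1: 17/2 = 17/2; row 2: 18/3 = 6; row 3: 27/4 = 27/4; row 4: 9/5 = 9/5. Minimum is 9/5 at row 4 (s_4 leaves); pivot element 5.
Divide row 4 by 5; eliminate column x_1 from the other rows.
Second iteration: most negative z-row entry is -6 in column x_2, so x_2 enters.
Ratio test on column x_2 — row 1: entry -6/5 ≤ 0; row 2: (63/5)/(1/5) = 63; row 3: entry -2/5 ≤ 0; row 4: (9/5)/(3/5) = 3. Minimum is 3 at row 4 (x_1 leaves); pivot element 3/5.
Divide row 4 by 3/5; eliminate column x_2 from the other rows.
After both pivots, the entry at constraint row 2, column s_4 is -2/3.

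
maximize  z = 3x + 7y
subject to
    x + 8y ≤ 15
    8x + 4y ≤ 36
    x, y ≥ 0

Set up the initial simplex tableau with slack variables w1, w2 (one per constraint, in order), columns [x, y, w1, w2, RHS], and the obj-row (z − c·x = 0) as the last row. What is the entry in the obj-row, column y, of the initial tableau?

-7

The obj-row carries the negated objective coefficients: the y entry is -7.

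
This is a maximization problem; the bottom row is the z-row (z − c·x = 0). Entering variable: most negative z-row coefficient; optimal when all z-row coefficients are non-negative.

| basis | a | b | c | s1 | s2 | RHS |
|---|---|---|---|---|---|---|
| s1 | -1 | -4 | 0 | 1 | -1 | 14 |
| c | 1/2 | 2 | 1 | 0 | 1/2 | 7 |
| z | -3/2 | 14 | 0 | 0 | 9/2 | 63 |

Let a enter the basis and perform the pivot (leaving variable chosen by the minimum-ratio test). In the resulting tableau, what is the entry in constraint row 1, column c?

2

Ratio test on column a — row 1: entry -1 ≤ 0; row 2: 7/(1/2) = 14. Minimum is 14 at row 2 (c leaves); pivot element 1/2.
Divide row 2 by 1/2; eliminate column a from the other rows.
Row 1 update in column c: 0 − (-1)·2 = 2.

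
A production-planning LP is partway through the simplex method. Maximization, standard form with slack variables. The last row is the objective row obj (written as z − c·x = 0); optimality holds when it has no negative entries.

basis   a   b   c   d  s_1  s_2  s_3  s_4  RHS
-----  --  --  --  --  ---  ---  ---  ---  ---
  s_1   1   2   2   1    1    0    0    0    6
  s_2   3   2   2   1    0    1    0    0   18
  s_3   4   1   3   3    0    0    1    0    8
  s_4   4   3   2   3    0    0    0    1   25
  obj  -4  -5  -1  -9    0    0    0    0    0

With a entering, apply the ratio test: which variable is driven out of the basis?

Column a entries and ratios — s_1: 6/1 = 6; s_2: 18/3 = 6; s_3: 8/4 = 2; s_4: 25/4 = 25/4.
Smallest ratio is 2 in the row of s_3, so s_3 leaves.

s_3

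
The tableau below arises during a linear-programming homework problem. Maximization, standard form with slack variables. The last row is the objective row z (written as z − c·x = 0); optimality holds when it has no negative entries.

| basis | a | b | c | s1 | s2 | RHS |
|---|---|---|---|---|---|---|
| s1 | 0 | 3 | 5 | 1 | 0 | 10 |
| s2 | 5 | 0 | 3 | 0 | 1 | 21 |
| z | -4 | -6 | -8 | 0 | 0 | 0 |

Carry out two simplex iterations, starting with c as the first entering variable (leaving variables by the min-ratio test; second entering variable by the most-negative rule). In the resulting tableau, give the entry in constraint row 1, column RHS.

Ratio test on column c — row 1: 10/5 = 2; row 2: 21/3 = 7. Minimum is 2 at row 1 (s1 leaves); pivot element 5.
Divide row 1 by 5; eliminate column c from the other rows.
Second iteration: most negative z-row entry is -4 in column a, so a enters.
Ratio test on column a — row 1: entry 0 ≤ 0; row 2: 15/5 = 3. Minimum is 3 at row 2 (s2 leaves); pivot element 5.
Divide row 2 by 5; eliminate column a from the other rows.
After both pivots, the entry at constraint row 1, column RHS is 2.

2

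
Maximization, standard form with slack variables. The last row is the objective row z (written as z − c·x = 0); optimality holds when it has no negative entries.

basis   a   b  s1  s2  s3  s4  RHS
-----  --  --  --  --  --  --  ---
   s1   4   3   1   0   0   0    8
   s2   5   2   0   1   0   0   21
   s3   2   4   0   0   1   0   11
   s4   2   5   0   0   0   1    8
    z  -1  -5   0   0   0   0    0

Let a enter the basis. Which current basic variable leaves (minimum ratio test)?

s1

Column a entries and ratios — s1: 8/4 = 2; s2: 21/5 = 21/5; s3: 11/2 = 11/2; s4: 8/2 = 4.
Smallest ratio is 2 in the row of s1, so s1 leaves.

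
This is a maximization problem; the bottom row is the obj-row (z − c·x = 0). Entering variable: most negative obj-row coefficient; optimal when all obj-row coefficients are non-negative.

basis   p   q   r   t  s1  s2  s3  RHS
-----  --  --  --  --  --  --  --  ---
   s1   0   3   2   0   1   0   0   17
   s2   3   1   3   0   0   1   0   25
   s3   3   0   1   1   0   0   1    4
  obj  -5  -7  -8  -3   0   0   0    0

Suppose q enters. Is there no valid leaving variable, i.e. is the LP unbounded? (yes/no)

Column q has positive entries in row(s) 1, 2, so the ratio test bounds it — not unbounded.

no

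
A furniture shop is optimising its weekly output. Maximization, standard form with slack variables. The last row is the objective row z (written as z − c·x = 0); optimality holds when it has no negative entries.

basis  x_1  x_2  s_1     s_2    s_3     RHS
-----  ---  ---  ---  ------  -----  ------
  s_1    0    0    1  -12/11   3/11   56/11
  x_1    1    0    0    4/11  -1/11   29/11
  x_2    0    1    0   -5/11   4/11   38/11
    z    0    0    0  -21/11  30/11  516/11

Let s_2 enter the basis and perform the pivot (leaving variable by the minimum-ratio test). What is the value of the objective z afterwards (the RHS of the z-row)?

243/4

Ratio test on column s_2 — row 1: entry -12/11 ≤ 0; row 2: (29/11)/(4/11) = 29/4; row 3: entry -5/11 ≤ 0. Minimum is 29/4 at row 2 (x_1 leaves); pivot element 4/11.
Pivot on row 2; the z-row RHS becomes 516/11 − (-21/11)·(29/4) = 243/4.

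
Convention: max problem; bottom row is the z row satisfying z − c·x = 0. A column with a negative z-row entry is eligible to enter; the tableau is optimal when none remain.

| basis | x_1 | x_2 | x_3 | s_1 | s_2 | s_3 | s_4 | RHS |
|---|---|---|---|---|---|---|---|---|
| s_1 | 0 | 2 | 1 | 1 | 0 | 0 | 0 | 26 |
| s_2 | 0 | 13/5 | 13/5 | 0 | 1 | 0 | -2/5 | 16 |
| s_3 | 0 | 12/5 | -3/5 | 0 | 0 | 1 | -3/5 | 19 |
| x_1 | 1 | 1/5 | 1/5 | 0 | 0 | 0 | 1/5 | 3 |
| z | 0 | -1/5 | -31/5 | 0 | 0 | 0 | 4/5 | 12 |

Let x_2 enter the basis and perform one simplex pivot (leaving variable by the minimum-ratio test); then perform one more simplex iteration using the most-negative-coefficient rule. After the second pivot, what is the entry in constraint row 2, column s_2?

Ratio test on column x_2 — row 1: 26/2 = 13; row 2: 16/(13/5) = 80/13; row 3: 19/(12/5) = 95/12; row 4: 3/(1/5) = 15. Minimum is 80/13 at row 2 (s_2 leaves); pivot element 13/5.
Divide row 2 by 13/5; eliminate column x_2 from the other rows.
Second iteration: most negative z-row entry is -6 in column x_3, so x_3 enters.
Ratio test on column x_3 — row 1: entry -1 ≤ 0; row 2: (80/13)/1 = 80/13; row 3: entry -3 ≤ 0; row 4: entry 0 ≤ 0. Minimum is 80/13 at row 2 (x_2 leaves); pivot element 1.
Divide row 2 by 1; eliminate column x_3 from the other rows.
After both pivots, the entry at constraint row 2, column s_2 is 5/13.

5/13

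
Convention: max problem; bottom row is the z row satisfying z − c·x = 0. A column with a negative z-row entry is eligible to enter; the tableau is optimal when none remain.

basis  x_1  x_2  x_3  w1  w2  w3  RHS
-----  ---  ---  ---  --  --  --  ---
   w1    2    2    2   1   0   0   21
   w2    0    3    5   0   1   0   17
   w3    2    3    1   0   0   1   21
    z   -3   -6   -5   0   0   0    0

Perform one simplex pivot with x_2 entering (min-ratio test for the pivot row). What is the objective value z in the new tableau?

Ratio test on column x_2 — row 1: 21/2 = 21/2; row 2: 17/3 = 17/3; row 3: 21/3 = 7. Minimum is 17/3 at row 2 (w2 leaves); pivot element 3.
Pivot on row 2; the z-row RHS becomes 0 − (-6)·(17/3) = 34.

34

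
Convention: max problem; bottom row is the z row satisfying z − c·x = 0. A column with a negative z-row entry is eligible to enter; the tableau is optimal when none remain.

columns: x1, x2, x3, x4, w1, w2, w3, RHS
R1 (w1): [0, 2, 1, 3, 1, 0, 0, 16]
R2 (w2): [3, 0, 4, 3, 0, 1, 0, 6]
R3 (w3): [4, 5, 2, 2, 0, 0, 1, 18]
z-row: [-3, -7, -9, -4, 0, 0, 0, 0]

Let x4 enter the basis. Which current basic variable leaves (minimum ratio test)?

w2

Column x4 entries and ratios — w1: 16/3 = 16/3; w2: 6/3 = 2; w3: 18/2 = 9.
Smallest ratio is 2 in the row of w2, so w2 leaves.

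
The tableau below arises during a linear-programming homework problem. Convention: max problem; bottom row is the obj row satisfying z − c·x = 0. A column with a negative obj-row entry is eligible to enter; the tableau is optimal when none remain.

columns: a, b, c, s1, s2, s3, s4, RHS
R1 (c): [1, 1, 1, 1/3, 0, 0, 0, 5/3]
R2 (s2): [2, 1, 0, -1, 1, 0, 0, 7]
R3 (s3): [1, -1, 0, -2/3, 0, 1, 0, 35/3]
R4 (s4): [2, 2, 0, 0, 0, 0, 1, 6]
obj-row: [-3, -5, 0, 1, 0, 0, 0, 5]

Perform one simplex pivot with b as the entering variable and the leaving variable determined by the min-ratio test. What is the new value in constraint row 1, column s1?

1/3

Ratio test on column b — row 1: (5/3)/1 = 5/3; row 2: 7/1 = 7; row 3: entry -1 ≤ 0; row 4: 6/2 = 3. Minimum is 5/3 at row 1 (c leaves); pivot element 1.
Divide row 1 by 1; eliminate column b from the other rows.
In the new row 1, the s1 entry is the old entry divided by the pivot: (1/3)/1 = 1/3.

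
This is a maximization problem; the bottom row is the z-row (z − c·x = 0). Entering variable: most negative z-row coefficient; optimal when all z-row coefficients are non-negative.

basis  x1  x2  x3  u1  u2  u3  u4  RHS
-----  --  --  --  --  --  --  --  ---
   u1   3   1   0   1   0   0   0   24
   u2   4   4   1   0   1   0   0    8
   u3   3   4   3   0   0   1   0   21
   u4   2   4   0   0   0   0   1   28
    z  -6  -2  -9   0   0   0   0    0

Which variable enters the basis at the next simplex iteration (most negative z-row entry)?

Negative z-row entries: x1: -6, x2: -2, x3: -9.
The most negative is -9 in column x3, so x3 enters.

x3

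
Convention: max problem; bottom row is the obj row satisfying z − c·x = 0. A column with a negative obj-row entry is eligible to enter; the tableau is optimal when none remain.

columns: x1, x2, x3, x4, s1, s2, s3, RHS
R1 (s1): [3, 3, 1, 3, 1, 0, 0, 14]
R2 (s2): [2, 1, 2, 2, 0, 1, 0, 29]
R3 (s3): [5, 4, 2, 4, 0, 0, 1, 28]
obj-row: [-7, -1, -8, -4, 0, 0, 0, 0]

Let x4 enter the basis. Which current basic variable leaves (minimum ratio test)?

Column x4 entries and ratios — s1: 14/3 = 14/3; s2: 29/2 = 29/2; s3: 28/4 = 7.
Smallest ratio is 14/3 in the row of s1, so s1 leaves.

s1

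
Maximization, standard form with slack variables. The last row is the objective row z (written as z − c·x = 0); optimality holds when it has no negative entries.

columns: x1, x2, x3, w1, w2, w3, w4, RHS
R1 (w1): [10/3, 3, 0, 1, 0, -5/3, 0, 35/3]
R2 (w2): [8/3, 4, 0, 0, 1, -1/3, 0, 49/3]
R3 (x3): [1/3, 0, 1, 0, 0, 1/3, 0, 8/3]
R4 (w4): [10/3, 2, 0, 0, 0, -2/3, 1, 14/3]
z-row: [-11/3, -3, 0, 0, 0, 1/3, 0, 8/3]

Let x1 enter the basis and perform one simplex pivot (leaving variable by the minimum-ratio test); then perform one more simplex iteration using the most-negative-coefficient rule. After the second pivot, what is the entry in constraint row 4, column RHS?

7/3

Ratio test on column x1 — row 1: (35/3)/(10/3) = 7/2; row 2: (49/3)/(8/3) = 49/8; row 3: (8/3)/(1/3) = 8; row 4: (14/3)/(10/3) = 7/5. Minimum is 7/5 at row 4 (w4 leaves); pivot element 10/3.
Divide row 4 by 10/3; eliminate column x1 from the other rows.
Second iteration: most negative z-row entry is -4/5 in column x2, so x2 enters.
Ratio test on column x2 — row 1: 7/1 = 7; row 2: (63/5)/(12/5) = 21/4; row 3: entry -1/5 ≤ 0; row 4: (7/5)/(3/5) = 7/3. Minimum is 7/3 at row 4 (x1 leaves); pivot element 3/5.
Divide row 4 by 3/5; eliminate column x2 from the other rows.
After both pivots, the entry at constraint row 4, column RHS is 7/3.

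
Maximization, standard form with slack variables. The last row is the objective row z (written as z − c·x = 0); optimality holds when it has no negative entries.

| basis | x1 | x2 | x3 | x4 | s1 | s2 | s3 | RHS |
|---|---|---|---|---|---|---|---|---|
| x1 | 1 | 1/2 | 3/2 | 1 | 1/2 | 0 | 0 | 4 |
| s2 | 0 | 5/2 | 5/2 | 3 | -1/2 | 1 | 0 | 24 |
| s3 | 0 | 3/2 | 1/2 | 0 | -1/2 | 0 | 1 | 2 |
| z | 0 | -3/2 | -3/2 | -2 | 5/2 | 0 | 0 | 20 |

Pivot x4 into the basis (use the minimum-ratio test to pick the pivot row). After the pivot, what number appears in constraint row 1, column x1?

Ratio test on column x4 — row 1: 4/1 = 4; row 2: 24/3 = 8; row 3: entry 0 ≤ 0. Minimum is 4 at row 1 (x1 leaves); pivot element 1.
Divide row 1 by 1; eliminate column x4 from the other rows.
In the new row 1, the x1 entry is the old entry divided by the pivot: 1/1 = 1.

1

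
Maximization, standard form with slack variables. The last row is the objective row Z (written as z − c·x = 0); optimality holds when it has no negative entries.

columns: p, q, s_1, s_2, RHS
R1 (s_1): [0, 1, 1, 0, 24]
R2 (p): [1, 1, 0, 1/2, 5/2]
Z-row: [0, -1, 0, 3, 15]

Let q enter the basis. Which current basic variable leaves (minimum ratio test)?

Column q entries and ratios — s_1: 24/1 = 24; p: (5/2)/1 = 5/2.
Smallest ratio is 5/2 in the row of p, so p leaves.

p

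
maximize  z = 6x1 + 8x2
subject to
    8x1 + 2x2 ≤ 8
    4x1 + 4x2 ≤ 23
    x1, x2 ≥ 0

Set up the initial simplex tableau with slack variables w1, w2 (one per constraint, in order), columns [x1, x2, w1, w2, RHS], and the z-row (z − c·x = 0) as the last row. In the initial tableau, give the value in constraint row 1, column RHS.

8

The RHS of constraint 1 is b_1 = 8.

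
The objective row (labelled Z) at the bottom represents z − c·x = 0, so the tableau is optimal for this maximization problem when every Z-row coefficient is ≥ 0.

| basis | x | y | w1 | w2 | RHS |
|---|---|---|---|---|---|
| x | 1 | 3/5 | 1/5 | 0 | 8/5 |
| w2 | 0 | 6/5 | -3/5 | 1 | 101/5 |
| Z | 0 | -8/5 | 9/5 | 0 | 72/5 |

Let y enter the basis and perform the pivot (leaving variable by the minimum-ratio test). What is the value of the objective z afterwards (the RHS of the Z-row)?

56/3

Ratio test on column y — row 1: (8/5)/(3/5) = 8/3; row 2: (101/5)/(6/5) = 101/6. Minimum is 8/3 at row 1 (x leaves); pivot element 3/5.
Pivot on row 1; the Z-row RHS becomes 72/5 − (-8/5)·(8/3) = 56/3.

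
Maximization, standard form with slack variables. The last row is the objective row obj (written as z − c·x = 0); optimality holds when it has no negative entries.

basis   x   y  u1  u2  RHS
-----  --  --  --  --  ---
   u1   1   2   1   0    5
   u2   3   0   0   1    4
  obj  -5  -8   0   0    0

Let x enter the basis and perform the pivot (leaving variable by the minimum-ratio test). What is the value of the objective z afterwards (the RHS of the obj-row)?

Ratio test on column x — row 1: 5/1 = 5; row 2: 4/3 = 4/3. Minimum is 4/3 at row 2 (u2 leaves); pivot element 3.
Pivot on row 2; the obj-row RHS becomes 0 − (-5)·(4/3) = 20/3.

20/3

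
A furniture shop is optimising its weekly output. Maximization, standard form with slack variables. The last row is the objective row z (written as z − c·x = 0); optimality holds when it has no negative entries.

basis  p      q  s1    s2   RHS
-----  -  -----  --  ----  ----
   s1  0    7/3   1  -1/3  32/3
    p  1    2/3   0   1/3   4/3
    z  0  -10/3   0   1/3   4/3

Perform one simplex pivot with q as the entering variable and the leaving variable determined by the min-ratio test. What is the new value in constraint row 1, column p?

-7/2

Ratio test on column q — row 1: (32/3)/(7/3) = 32/7; row 2: (4/3)/(2/3) = 2. Minimum is 2 at row 2 (p leaves); pivot element 2/3.
Divide row 2 by 2/3; eliminate column q from the other rows.
Row 1 update in column p: 0 − (7/3)·(3/2) = -7/2.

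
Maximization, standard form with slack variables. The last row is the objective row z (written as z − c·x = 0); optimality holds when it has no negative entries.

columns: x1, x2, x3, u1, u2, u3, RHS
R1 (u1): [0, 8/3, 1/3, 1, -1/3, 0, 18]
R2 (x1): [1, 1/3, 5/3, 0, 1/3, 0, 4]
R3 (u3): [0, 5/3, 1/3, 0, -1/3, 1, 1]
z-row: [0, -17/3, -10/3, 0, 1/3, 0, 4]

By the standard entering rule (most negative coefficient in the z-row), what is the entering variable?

Negative z-row entries: x2: -17/3, x3: -10/3.
The most negative is -17/3 in column x2, so x2 enters.

x2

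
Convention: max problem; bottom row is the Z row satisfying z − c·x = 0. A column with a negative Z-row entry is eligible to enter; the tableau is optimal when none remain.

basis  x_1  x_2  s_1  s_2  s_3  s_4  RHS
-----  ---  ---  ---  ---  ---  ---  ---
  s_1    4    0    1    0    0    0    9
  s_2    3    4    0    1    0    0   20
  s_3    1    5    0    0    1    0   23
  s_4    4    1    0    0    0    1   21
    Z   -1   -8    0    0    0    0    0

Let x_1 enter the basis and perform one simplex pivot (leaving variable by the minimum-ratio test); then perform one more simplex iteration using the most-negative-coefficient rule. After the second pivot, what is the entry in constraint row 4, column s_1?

Ratio test on column x_1 — row 1: 9/4 = 9/4; row 2: 20/3 = 20/3; row 3: 23/1 = 23; row 4: 21/4 = 21/4. Minimum is 9/4 at row 1 (s_1 leaves); pivot element 4.
Divide row 1 by 4; eliminate column x_1 from the other rows.
Second iteration: most negative Z-row entry is -8 in column x_2, so x_2 enters.
Ratio test on column x_2 — row 1: entry 0 ≤ 0; row 2: (53/4)/4 = 53/16; row 3: (83/4)/5 = 83/20; row 4: 12/1 = 12. Minimum is 53/16 at row 2 (s_2 leaves); pivot element 4.
Divide row 2 by 4; eliminate column x_2 from the other rows.
After both pivots, the entry at constraint row 4, column s_1 is -13/16.

-13/16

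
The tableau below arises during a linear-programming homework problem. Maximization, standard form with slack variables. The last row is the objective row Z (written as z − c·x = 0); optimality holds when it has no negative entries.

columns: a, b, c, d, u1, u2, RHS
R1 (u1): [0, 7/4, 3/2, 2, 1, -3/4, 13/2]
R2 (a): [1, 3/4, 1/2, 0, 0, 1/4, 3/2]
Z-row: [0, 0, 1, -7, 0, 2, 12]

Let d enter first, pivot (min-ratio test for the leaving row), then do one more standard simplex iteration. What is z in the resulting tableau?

Ratio test on column d — row 1: (13/2)/2 = 13/4; row 2: entry 0 ≤ 0. Minimum is 13/4 at row 1 (u1 leaves); pivot element 2.
Pivot on row 1; the Z-row RHS becomes 12 − (-7)·(13/4) = 139/4.
Next entering variable (most negative Z-row entry -5/8): u2.
Ratio test on column u2 — row 1: entry -3/8 ≤ 0; row 2: (3/2)/(1/4) = 6. Minimum is 6 at row 2 (a leaves); pivot element 1/4.
After the second pivot the Z-row RHS is 139/4 − (-5/8)·6 = 77/2.

77/2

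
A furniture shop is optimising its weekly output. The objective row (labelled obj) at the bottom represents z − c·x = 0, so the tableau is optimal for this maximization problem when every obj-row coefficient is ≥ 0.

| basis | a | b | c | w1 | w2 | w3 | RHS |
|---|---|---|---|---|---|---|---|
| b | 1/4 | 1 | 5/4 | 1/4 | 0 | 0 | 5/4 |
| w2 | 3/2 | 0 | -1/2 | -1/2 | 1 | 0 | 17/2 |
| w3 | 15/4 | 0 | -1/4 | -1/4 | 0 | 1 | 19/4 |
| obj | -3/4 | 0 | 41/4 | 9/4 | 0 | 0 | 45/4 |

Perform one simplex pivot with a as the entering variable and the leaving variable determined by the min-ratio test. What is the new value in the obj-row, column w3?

Ratio test on column a — row 1: (5/4)/(1/4) = 5; row 2: (17/2)/(3/2) = 17/3; row 3: (19/4)/(15/4) = 19/15. Minimum is 19/15 at row 3 (w3 leaves); pivot element 15/4.
Divide row 3 by 15/4; eliminate column a from the other rows.
obj-row update in column w3: 0 − (-3/4)·(4/15) = 1/5.

1/5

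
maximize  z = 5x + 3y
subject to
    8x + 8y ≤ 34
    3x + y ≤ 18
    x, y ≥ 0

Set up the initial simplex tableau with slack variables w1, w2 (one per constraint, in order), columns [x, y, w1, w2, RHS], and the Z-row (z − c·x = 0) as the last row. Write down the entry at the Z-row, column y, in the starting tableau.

The Z-row carries the negated objective coefficients: the y entry is -3.

-3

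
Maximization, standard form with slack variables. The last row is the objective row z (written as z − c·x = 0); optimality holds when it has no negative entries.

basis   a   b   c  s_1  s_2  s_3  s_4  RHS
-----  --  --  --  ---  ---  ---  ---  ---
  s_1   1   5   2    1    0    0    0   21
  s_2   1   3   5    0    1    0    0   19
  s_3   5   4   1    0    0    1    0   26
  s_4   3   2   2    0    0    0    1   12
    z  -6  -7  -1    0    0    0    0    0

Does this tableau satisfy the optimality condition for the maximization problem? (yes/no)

The z-row has a negative entry -7 in column b, so it is not optimal.

no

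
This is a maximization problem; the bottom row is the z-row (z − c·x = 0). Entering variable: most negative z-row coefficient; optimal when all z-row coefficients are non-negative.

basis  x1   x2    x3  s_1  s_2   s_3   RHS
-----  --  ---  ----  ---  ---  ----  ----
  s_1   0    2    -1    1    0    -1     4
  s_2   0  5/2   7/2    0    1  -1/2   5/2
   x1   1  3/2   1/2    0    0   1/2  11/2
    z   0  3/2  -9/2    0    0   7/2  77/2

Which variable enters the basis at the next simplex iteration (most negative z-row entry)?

Negative z-row entries: x3: -9/2.
The most negative is -9/2 in column x3, so x3 enters.

x3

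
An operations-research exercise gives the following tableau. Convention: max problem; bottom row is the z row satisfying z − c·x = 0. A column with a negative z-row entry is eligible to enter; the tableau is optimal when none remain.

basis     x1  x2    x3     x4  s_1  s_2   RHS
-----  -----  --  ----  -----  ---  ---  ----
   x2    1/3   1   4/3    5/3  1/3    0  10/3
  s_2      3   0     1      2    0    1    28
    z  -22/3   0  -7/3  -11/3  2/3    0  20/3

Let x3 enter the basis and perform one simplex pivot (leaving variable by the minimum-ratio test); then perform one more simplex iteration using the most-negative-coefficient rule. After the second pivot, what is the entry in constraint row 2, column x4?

3/11

Ratio test on column x3 — row 1: (10/3)/(4/3) = 5/2; row 2: 28/1 = 28. Minimum is 5/2 at row 1 (x2 leaves); pivot element 4/3.
Divide row 1 by 4/3; eliminate column x3 from the other rows.
Second iteration: most negative z-row entry is -27/4 in column x1, so x1 enters.
Ratio test on column x1 — row 1: (5/2)/(1/4) = 10; row 2: (51/2)/(11/4) = 102/11. Minimum is 102/11 at row 2 (s_2 leaves); pivot element 11/4.
Divide row 2 by 11/4; eliminate column x1 from the other rows.
After both pivots, the entry at constraint row 2, column x4 is 3/11.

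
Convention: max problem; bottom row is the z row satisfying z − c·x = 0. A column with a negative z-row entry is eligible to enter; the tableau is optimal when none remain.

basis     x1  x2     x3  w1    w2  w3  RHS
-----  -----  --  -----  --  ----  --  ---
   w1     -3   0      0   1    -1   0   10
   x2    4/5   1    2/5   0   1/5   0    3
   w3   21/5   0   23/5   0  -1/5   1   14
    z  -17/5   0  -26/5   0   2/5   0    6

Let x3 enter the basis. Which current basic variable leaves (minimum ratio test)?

Column x3 entries and ratios — w1: 0 ≤ 0, skip; x2: 3/(2/5) = 15/2; w3: 14/(23/5) = 70/23.
Smallest ratio is 70/23 in the row of w3, so w3 leaves.

w3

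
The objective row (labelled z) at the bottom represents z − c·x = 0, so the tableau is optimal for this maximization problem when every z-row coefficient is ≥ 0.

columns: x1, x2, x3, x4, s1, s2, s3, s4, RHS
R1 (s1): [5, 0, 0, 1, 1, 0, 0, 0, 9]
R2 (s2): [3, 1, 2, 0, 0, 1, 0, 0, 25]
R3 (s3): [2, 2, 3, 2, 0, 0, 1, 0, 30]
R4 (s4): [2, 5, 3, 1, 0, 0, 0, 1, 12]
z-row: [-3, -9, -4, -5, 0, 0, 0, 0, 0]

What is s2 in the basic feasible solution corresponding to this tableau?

s2 is basic (row 2); its value is the RHS of that row, 25.

25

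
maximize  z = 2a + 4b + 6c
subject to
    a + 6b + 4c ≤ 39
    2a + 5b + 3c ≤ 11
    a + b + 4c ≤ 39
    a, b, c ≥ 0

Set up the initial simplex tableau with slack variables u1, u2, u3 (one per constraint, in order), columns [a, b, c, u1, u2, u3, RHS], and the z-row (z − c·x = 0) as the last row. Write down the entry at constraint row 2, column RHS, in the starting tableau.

11

The RHS of constraint 2 is b_2 = 11.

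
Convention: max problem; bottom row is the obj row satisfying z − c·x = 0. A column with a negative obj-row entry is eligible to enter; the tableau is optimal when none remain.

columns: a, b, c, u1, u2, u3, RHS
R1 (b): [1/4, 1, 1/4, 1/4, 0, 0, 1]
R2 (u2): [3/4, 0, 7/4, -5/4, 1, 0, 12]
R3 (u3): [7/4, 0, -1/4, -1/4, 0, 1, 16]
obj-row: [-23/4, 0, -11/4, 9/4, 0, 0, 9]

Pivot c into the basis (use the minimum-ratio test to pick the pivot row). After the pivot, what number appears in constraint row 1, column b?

4

Ratio test on column c — row 1: 1/(1/4) = 4; row 2: 12/(7/4) = 48/7; row 3: entry -1/4 ≤ 0. Minimum is 4 at row 1 (b leaves); pivot element 1/4.
Divide row 1 by 1/4; eliminate column c from the other rows.
In the new row 1, the b entry is the old entry divided by the pivot: 1/(1/4) = 4.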